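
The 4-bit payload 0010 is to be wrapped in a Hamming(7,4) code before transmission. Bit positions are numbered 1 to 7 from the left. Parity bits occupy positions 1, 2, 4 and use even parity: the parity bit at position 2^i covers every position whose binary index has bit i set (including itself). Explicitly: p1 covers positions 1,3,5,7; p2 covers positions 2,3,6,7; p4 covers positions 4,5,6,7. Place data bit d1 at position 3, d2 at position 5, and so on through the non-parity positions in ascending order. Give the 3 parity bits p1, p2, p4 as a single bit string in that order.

011

Place data bits at non-power-of-two positions: b3=0, b5=0, b6=1, b7=0.
p1 = XOR of data positions {3,5,7} = 0⊕0⊕0 = 0
p2 = XOR of data positions {3,6,7} = 0⊕1⊕0 = 1
p4 = XOR of data positions {5,6,7} = 0⊕1⊕0 = 1
Parity bits p1,p2,p4 = 011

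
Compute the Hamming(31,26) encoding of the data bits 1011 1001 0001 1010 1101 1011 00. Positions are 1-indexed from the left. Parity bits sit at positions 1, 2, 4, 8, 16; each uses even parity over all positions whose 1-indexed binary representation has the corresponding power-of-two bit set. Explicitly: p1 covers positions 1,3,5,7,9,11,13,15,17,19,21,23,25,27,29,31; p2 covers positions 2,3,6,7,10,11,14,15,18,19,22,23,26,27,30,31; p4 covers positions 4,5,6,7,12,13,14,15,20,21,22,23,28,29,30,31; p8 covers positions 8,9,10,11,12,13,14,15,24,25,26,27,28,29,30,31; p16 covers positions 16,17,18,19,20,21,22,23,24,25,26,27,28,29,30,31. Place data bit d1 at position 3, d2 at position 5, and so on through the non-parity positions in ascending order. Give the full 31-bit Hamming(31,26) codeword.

1110011010010001110101101101100

Place data bits at non-power-of-two positions: b3=1, b5=0, b6=1, b7=1, b9=1, b10=0, b11=0, b12=1, b13=0, b14=0, b15=0, b17=1, b18=1, b19=0, b20=1, b21=0, b22=1, b23=1, b24=0, b25=1, b26=1, b27=0, b28=1, b29=1, b30=0, b31=0.
p1 = XOR of data positions {3,5,7,9,11,13,15,17,19,21,23,25,27,29,31} = 1⊕0⊕1⊕1⊕0⊕0⊕0⊕1⊕0⊕0⊕1⊕1⊕0⊕1⊕0 = 1
p2 = XOR of data positions {3,6,7,10,11,14,15,18,19,22,23,26,27,30,31} = 1⊕1⊕1⊕0⊕0⊕0⊕0⊕1⊕0⊕1⊕1⊕1⊕0⊕0⊕0 = 1
p4 = XOR of data positions {5,6,7,12,13,14,15,20,21,22,23,28,29,30,31} = 0⊕1⊕1⊕1⊕0⊕0⊕0⊕1⊕0⊕1⊕1⊕1⊕1⊕0⊕0 = 0
p8 = XOR of data positions {9,10,11,12,13,14,15,24,25,26,27,28,29,30,31} = 1⊕0⊕0⊕1⊕0⊕0⊕0⊕0⊕1⊕1⊕0⊕1⊕1⊕0⊕0 = 0
p16 = XOR of data positions {17,18,19,20,21,22,23,24,25,26,27,28,29,30,31} = 1⊕1⊕0⊕1⊕0⊕1⊕1⊕0⊕1⊕1⊕0⊕1⊕1⊕0⊕0 = 1
Codeword b1..b31 = 1110011010010001110101101101100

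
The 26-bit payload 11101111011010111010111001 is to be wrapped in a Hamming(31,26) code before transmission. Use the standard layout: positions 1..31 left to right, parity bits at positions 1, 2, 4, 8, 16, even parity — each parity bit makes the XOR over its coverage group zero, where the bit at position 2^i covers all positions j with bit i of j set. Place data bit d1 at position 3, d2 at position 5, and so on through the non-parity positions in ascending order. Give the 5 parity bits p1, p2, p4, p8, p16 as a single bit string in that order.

01011

Place data bits at non-power-of-two positions: b3=1, b5=1, b6=1, b7=0, b9=1, b10=1, b11=1, b12=1, b13=0, b14=1, b15=1, b17=0, b18=1, b19=0, b20=1, b21=1, b22=1, b23=0, b24=1, b25=0, b26=1, b27=1, b28=1, b29=0, b30=0, b31=1.
p1 = XOR of data positions {3,5,7,9,11,13,15,17,19,21,23,25,27,29,31} = 1⊕1⊕0⊕1⊕1⊕0⊕1⊕0⊕0⊕1⊕0⊕0⊕1⊕0⊕1 = 0
p2 = XOR of data positions {3,6,7,10,11,14,15,18,19,22,23,26,27,30,31} = 1⊕1⊕0⊕1⊕1⊕1⊕1⊕1⊕0⊕1⊕0⊕1⊕1⊕0⊕1 = 1
p4 = XOR of data positions {5,6,7,12,13,14,15,20,21,22,23,28,29,30,31} = 1⊕1⊕0⊕1⊕0⊕1⊕1⊕1⊕1⊕1⊕0⊕1⊕0⊕0⊕1 = 0
p8 = XOR of data positions {9,10,11,12,13,14,15,24,25,26,27,28,29,30,31} = 1⊕1⊕1⊕1⊕0⊕1⊕1⊕1⊕0⊕1⊕1⊕1⊕0⊕0⊕1 = 1
p16 = XOR of data positions {17,18,19,20,21,22,23,24,25,26,27,28,29,30,31} = 0⊕1⊕0⊕1⊕1⊕1⊕0⊕1⊕0⊕1⊕1⊕1⊕0⊕0⊕1 = 1
Parity bits p1,p2,p4,p8,p16 = 01011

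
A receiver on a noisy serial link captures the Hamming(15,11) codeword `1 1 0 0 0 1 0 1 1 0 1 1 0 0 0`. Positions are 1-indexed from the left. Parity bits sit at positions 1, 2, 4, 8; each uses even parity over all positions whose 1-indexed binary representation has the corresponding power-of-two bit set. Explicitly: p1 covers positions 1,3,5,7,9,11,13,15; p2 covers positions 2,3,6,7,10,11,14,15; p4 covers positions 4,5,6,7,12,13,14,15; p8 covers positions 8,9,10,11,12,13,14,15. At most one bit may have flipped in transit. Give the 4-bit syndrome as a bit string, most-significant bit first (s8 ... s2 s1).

s1: b1⊕b3⊕b5⊕b7⊕b9⊕b11⊕b13⊕b15 = 1⊕0⊕0⊕0⊕1⊕1⊕0⊕0 = 1
s2: b2⊕b3⊕b6⊕b7⊕b10⊕b11⊕b14⊕b15 = 1⊕0⊕1⊕0⊕0⊕1⊕0⊕0 = 1
s4: b4⊕b5⊕b6⊕b7⊕b12⊕b13⊕b14⊕b15 = 0⊕0⊕1⊕0⊕1⊕0⊕0⊕0 = 0
s8: b8⊕b9⊕b10⊕b11⊕b12⊕b13⊕b14⊕b15 = 1⊕1⊕0⊕1⊕1⊕0⊕0⊕0 = 0
Syndrome (s8...s1) = 0011 → position 3.

0011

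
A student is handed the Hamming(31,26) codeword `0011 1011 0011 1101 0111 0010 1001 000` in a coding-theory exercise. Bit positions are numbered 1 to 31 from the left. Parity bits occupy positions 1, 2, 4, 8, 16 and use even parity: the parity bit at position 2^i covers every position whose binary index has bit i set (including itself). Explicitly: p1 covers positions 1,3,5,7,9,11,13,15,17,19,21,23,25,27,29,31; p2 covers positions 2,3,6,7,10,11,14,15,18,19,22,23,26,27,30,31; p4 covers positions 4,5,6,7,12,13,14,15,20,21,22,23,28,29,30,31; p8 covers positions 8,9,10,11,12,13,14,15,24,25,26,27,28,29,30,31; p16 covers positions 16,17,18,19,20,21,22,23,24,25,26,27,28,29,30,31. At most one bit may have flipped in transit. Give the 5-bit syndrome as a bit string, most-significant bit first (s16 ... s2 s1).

11110

s1: b1⊕b3⊕b5⊕b7⊕b9⊕b11⊕b13⊕b15⊕b17⊕b19⊕b21⊕b23⊕b25⊕b27⊕b29⊕b31 = 0⊕1⊕1⊕1⊕0⊕1⊕1⊕0⊕0⊕1⊕0⊕1⊕1⊕0⊕0⊕0 = 0
s2: b2⊕b3⊕b6⊕b7⊕b10⊕b11⊕b14⊕b15⊕b18⊕b19⊕b22⊕b23⊕b26⊕b27⊕b30⊕b31 = 0⊕1⊕0⊕1⊕0⊕1⊕1⊕0⊕1⊕1⊕0⊕1⊕0⊕0⊕0⊕0 = 1
s4: b4⊕b5⊕b6⊕b7⊕b12⊕b13⊕b14⊕b15⊕b20⊕b21⊕b22⊕b23⊕b28⊕b29⊕b30⊕b31 = 1⊕1⊕0⊕1⊕1⊕1⊕1⊕0⊕1⊕0⊕0⊕1⊕1⊕0⊕0⊕0 = 1
s8: b8⊕b9⊕b10⊕b11⊕b12⊕b13⊕b14⊕b15⊕b24⊕b25⊕b26⊕b27⊕b28⊕b29⊕b30⊕b31 = 1⊕0⊕0⊕1⊕1⊕1⊕1⊕0⊕0⊕1⊕0⊕0⊕1⊕0⊕0⊕0 = 1
s16: b16⊕b17⊕b18⊕b19⊕b20⊕b21⊕b22⊕b23⊕b24⊕b25⊕b26⊕b27⊕b28⊕b29⊕b30⊕b31 = 1⊕0⊕1⊕1⊕1⊕0⊕0⊕1⊕0⊕1⊕0⊕0⊕1⊕0⊕0⊕0 = 1
Syndrome (s16...s1) = 11110 → position 30.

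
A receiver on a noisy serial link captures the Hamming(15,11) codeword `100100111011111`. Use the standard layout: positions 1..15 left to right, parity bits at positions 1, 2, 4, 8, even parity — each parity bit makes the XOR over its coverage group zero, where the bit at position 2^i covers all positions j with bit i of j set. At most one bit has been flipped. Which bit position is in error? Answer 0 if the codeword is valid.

s1: b1⊕b3⊕b5⊕b7⊕b9⊕b11⊕b13⊕b15 = 1⊕0⊕0⊕1⊕1⊕1⊕1⊕1 = 0
s2: b2⊕b3⊕b6⊕b7⊕b10⊕b11⊕b14⊕b15 = 0⊕0⊕0⊕1⊕0⊕1⊕1⊕1 = 0
s4: b4⊕b5⊕b6⊕b7⊕b12⊕b13⊕b14⊕b15 = 1⊕0⊕0⊕1⊕1⊕1⊕1⊕1 = 0
s8: b8⊕b9⊕b10⊕b11⊕b12⊕b13⊕b14⊕b15 = 1⊕1⊕0⊕1⊕1⊕1⊕1⊕1 = 1
Syndrome (s8...s1) = 1000 → position 8.

8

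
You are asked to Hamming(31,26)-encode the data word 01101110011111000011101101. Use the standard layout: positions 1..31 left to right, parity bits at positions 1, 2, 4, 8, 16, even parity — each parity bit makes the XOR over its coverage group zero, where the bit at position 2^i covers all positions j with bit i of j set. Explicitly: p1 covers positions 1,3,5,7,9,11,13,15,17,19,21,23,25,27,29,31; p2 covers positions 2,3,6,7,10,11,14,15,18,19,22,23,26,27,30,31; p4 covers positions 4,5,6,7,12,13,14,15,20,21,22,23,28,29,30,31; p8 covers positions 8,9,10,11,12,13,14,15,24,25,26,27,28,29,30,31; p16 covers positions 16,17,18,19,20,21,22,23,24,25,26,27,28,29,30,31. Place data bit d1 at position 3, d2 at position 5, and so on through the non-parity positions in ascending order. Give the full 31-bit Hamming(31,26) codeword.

Place data bits at non-power-of-two positions: b3=0, b5=1, b6=1, b7=0, b9=1, b10=1, b11=1, b12=0, b13=0, b14=1, b15=1, b17=1, b18=1, b19=1, b20=0, b21=0, b22=0, b23=0, b24=1, b25=1, b26=1, b27=0, b28=1, b29=1, b30=0, b31=1.
p1 = XOR of data positions {3,5,7,9,11,13,15,17,19,21,23,25,27,29,31} = 0⊕1⊕0⊕1⊕1⊕0⊕1⊕1⊕1⊕0⊕0⊕1⊕0⊕1⊕1 = 1
p2 = XOR of data positions {3,6,7,10,11,14,15,18,19,22,23,26,27,30,31} = 0⊕1⊕0⊕1⊕1⊕1⊕1⊕1⊕1⊕0⊕0⊕1⊕0⊕0⊕1 = 1
p4 = XOR of data positions {5,6,7,12,13,14,15,20,21,22,23,28,29,30,31} = 1⊕1⊕0⊕0⊕0⊕1⊕1⊕0⊕0⊕0⊕0⊕1⊕1⊕0⊕1 = 1
p8 = XOR of data positions {9,10,11,12,13,14,15,24,25,26,27,28,29,30,31} = 1⊕1⊕1⊕0⊕0⊕1⊕1⊕1⊕1⊕1⊕0⊕1⊕1⊕0⊕1 = 1
p16 = XOR of data positions {17,18,19,20,21,22,23,24,25,26,27,28,29,30,31} = 1⊕1⊕1⊕0⊕0⊕0⊕0⊕1⊕1⊕1⊕0⊕1⊕1⊕0⊕1 = 1
Codeword b1..b31 = 1101110111100111111000011101101

1101110111100111111000011101101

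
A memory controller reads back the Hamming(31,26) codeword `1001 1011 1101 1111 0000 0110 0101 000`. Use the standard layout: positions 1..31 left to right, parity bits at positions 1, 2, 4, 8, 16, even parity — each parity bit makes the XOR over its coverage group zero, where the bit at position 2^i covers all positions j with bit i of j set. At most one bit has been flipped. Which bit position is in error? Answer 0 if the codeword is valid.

27

s1: b1⊕b3⊕b5⊕b7⊕b9⊕b11⊕b13⊕b15⊕b17⊕b19⊕b21⊕b23⊕b25⊕b27⊕b29⊕b31 = 1⊕0⊕1⊕1⊕1⊕0⊕1⊕1⊕0⊕0⊕0⊕1⊕0⊕0⊕0⊕0 = 1
s2: b2⊕b3⊕b6⊕b7⊕b10⊕b11⊕b14⊕b15⊕b18⊕b19⊕b22⊕b23⊕b26⊕b27⊕b30⊕b31 = 0⊕0⊕0⊕1⊕1⊕0⊕1⊕1⊕0⊕0⊕1⊕1⊕1⊕0⊕0⊕0 = 1
s4: b4⊕b5⊕b6⊕b7⊕b12⊕b13⊕b14⊕b15⊕b20⊕b21⊕b22⊕b23⊕b28⊕b29⊕b30⊕b31 = 1⊕1⊕0⊕1⊕1⊕1⊕1⊕1⊕0⊕0⊕1⊕1⊕1⊕0⊕0⊕0 = 0
s8: b8⊕b9⊕b10⊕b11⊕b12⊕b13⊕b14⊕b15⊕b24⊕b25⊕b26⊕b27⊕b28⊕b29⊕b30⊕b31 = 1⊕1⊕1⊕0⊕1⊕1⊕1⊕1⊕0⊕0⊕1⊕0⊕1⊕0⊕0⊕0 = 1
s16: b16⊕b17⊕b18⊕b19⊕b20⊕b21⊕b22⊕b23⊕b24⊕b25⊕b26⊕b27⊕b28⊕b29⊕b30⊕b31 = 1⊕0⊕0⊕0⊕0⊕0⊕1⊕1⊕0⊕0⊕1⊕0⊕1⊕0⊕0⊕0 = 1
Syndrome (s16...s1) = 11011 → position 27.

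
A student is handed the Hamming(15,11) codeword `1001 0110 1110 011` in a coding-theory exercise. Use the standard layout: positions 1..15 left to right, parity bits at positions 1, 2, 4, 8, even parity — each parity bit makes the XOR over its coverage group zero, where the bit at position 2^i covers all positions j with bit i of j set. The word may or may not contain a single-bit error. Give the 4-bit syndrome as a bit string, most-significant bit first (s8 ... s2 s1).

1101

s1: b1⊕b3⊕b5⊕b7⊕b9⊕b11⊕b13⊕b15 = 1⊕0⊕0⊕1⊕1⊕1⊕0⊕1 = 1
s2: b2⊕b3⊕b6⊕b7⊕b10⊕b11⊕b14⊕b15 = 0⊕0⊕1⊕1⊕1⊕1⊕1⊕1 = 0
s4: b4⊕b5⊕b6⊕b7⊕b12⊕b13⊕b14⊕b15 = 1⊕0⊕1⊕1⊕0⊕0⊕1⊕1 = 1
s8: b8⊕b9⊕b10⊕b11⊕b12⊕b13⊕b14⊕b15 = 0⊕1⊕1⊕1⊕0⊕0⊕1⊕1 = 1
Syndrome (s8...s1) = 1101 → position 13.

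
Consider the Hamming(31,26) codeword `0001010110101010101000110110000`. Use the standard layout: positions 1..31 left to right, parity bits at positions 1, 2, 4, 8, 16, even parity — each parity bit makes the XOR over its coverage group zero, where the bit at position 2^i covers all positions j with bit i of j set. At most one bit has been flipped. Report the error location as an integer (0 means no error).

6

s1: b1⊕b3⊕b5⊕b7⊕b9⊕b11⊕b13⊕b15⊕b17⊕b19⊕b21⊕b23⊕b25⊕b27⊕b29⊕b31 = 0⊕0⊕0⊕0⊕1⊕1⊕1⊕1⊕1⊕1⊕0⊕1⊕0⊕1⊕0⊕0 = 0
s2: b2⊕b3⊕b6⊕b7⊕b10⊕b11⊕b14⊕b15⊕b18⊕b19⊕b22⊕b23⊕b26⊕b27⊕b30⊕b31 = 0⊕0⊕1⊕0⊕0⊕1⊕0⊕1⊕0⊕1⊕0⊕1⊕1⊕1⊕0⊕0 = 1
s4: b4⊕b5⊕b6⊕b7⊕b12⊕b13⊕b14⊕b15⊕b20⊕b21⊕b22⊕b23⊕b28⊕b29⊕b30⊕b31 = 1⊕0⊕1⊕0⊕0⊕1⊕0⊕1⊕0⊕0⊕0⊕1⊕0⊕0⊕0⊕0 = 1
s8: b8⊕b9⊕b10⊕b11⊕b12⊕b13⊕b14⊕b15⊕b24⊕b25⊕b26⊕b27⊕b28⊕b29⊕b30⊕b31 = 1⊕1⊕0⊕1⊕0⊕1⊕0⊕1⊕1⊕0⊕1⊕1⊕0⊕0⊕0⊕0 = 0
s16: b16⊕b17⊕b18⊕b19⊕b20⊕b21⊕b22⊕b23⊕b24⊕b25⊕b26⊕b27⊕b28⊕b29⊕b30⊕b31 = 0⊕1⊕0⊕1⊕0⊕0⊕0⊕1⊕1⊕0⊕1⊕1⊕0⊕0⊕0⊕0 = 0
Syndrome (s16...s1) = 00110 → position 6.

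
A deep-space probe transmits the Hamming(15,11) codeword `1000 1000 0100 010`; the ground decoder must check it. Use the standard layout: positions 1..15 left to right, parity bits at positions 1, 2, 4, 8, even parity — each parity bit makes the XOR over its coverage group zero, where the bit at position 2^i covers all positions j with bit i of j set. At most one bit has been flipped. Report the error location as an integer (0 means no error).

0

s1: b1⊕b3⊕b5⊕b7⊕b9⊕b11⊕b13⊕b15 = 1⊕0⊕1⊕0⊕0⊕0⊕0⊕0 = 0
s2: b2⊕b3⊕b6⊕b7⊕b10⊕b11⊕b14⊕b15 = 0⊕0⊕0⊕0⊕1⊕0⊕1⊕0 = 0
s4: b4⊕b5⊕b6⊕b7⊕b12⊕b13⊕b14⊕b15 = 0⊕1⊕0⊕0⊕0⊕0⊕1⊕0 = 0
s8: b8⊕b9⊕b10⊕b11⊕b12⊕b13⊕b14⊕b15 = 0⊕0⊕1⊕0⊕0⊕0⊕1⊕0 = 0
Syndrome (s8...s1) = 0000 → position 0 (no error).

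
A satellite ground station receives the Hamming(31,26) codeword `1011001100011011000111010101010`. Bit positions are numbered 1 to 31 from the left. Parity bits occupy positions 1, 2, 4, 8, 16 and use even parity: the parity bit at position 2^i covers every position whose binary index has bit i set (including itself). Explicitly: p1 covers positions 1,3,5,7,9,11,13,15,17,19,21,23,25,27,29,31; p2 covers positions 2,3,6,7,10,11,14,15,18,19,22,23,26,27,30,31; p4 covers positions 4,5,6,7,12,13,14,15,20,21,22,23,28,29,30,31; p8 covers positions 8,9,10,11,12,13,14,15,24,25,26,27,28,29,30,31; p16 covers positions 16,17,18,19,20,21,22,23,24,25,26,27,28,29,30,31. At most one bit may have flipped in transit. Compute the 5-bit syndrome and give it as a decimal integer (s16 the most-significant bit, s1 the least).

0

s1: b1⊕b3⊕b5⊕b7⊕b9⊕b11⊕b13⊕b15⊕b17⊕b19⊕b21⊕b23⊕b25⊕b27⊕b29⊕b31 = 1⊕1⊕0⊕1⊕0⊕0⊕1⊕1⊕0⊕0⊕1⊕0⊕0⊕0⊕0⊕0 = 0
s2: b2⊕b3⊕b6⊕b7⊕b10⊕b11⊕b14⊕b15⊕b18⊕b19⊕b22⊕b23⊕b26⊕b27⊕b30⊕b31 = 0⊕1⊕0⊕1⊕0⊕0⊕0⊕1⊕0⊕0⊕1⊕0⊕1⊕0⊕1⊕0 = 0
s4: b4⊕b5⊕b6⊕b7⊕b12⊕b13⊕b14⊕b15⊕b20⊕b21⊕b22⊕b23⊕b28⊕b29⊕b30⊕b31 = 1⊕0⊕0⊕1⊕1⊕1⊕0⊕1⊕1⊕1⊕1⊕0⊕1⊕0⊕1⊕0 = 0
s8: b8⊕b9⊕b10⊕b11⊕b12⊕b13⊕b14⊕b15⊕b24⊕b25⊕b26⊕b27⊕b28⊕b29⊕b30⊕b31 = 1⊕0⊕0⊕0⊕1⊕1⊕0⊕1⊕1⊕0⊕1⊕0⊕1⊕0⊕1⊕0 = 0
s16: b16⊕b17⊕b18⊕b19⊕b20⊕b21⊕b22⊕b23⊕b24⊕b25⊕b26⊕b27⊕b28⊕b29⊕b30⊕b31 = 1⊕0⊕0⊕0⊕1⊕1⊕1⊕0⊕1⊕0⊕1⊕0⊕1⊕0⊕1⊕0 = 0
Syndrome (s16...s1) = 00000 → position 0 (no error).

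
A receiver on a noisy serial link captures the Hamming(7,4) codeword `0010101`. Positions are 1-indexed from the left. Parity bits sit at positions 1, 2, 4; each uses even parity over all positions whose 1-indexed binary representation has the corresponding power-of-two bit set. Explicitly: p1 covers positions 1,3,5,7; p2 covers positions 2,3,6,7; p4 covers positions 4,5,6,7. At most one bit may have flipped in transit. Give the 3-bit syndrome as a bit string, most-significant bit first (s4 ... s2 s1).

001

s1: b1⊕b3⊕b5⊕b7 = 0⊕1⊕1⊕1 = 1
s2: b2⊕b3⊕b6⊕b7 = 0⊕1⊕0⊕1 = 0
s4: b4⊕b5⊕b6⊕b7 = 0⊕1⊕0⊕1 = 0
Syndrome (s4...s1) = 001 → position 1.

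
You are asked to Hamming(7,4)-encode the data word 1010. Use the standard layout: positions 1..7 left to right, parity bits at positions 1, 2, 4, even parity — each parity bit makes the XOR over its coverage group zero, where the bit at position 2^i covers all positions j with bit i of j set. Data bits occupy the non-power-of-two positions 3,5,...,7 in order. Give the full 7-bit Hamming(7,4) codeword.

Place data bits at non-power-of-two positions: b3=1, b5=0, b6=1, b7=0.
p1 = XOR of data positions {3,5,7} = 1⊕0⊕0 = 1
p2 = XOR of data positions {3,6,7} = 1⊕1⊕0 = 0
p4 = XOR of data positions {5,6,7} = 0⊕1⊕0 = 1
Codeword b1..b7 = 1011010

1011010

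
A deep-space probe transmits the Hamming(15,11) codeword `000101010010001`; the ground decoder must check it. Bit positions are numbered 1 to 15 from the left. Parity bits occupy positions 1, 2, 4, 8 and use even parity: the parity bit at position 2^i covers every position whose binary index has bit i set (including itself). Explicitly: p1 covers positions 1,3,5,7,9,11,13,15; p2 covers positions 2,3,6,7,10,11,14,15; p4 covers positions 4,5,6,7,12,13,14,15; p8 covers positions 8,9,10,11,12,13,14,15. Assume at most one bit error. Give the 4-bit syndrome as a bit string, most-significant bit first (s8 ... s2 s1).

1110

s1: b1⊕b3⊕b5⊕b7⊕b9⊕b11⊕b13⊕b15 = 0⊕0⊕0⊕0⊕0⊕1⊕0⊕1 = 0
s2: b2⊕b3⊕b6⊕b7⊕b10⊕b11⊕b14⊕b15 = 0⊕0⊕1⊕0⊕0⊕1⊕0⊕1 = 1
s4: b4⊕b5⊕b6⊕b7⊕b12⊕b13⊕b14⊕b15 = 1⊕0⊕1⊕0⊕0⊕0⊕0⊕1 = 1
s8: b8⊕b9⊕b10⊕b11⊕b12⊕b13⊕b14⊕b15 = 1⊕0⊕0⊕1⊕0⊕0⊕0⊕1 = 1
Syndrome (s8...s1) = 1110 → position 14.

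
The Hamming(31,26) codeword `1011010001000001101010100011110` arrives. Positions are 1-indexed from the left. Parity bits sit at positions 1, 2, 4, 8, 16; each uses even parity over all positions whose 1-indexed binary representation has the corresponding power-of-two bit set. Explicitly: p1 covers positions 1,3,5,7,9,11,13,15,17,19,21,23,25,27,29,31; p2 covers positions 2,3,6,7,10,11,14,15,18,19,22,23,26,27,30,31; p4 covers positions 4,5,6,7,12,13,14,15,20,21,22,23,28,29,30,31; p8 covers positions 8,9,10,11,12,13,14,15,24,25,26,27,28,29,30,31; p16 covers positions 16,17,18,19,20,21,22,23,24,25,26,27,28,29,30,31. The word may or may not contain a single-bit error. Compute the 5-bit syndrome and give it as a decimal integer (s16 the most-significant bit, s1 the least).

30

s1: b1⊕b3⊕b5⊕b7⊕b9⊕b11⊕b13⊕b15⊕b17⊕b19⊕b21⊕b23⊕b25⊕b27⊕b29⊕b31 = 1⊕1⊕0⊕0⊕0⊕0⊕0⊕0⊕1⊕1⊕1⊕1⊕0⊕1⊕1⊕0 = 0
s2: b2⊕b3⊕b6⊕b7⊕b10⊕b11⊕b14⊕b15⊕b18⊕b19⊕b22⊕b23⊕b26⊕b27⊕b30⊕b31 = 0⊕1⊕1⊕0⊕1⊕0⊕0⊕0⊕0⊕1⊕0⊕1⊕0⊕1⊕1⊕0 = 1
s4: b4⊕b5⊕b6⊕b7⊕b12⊕b13⊕b14⊕b15⊕b20⊕b21⊕b22⊕b23⊕b28⊕b29⊕b30⊕b31 = 1⊕0⊕1⊕0⊕0⊕0⊕0⊕0⊕0⊕1⊕0⊕1⊕1⊕1⊕1⊕0 = 1
s8: b8⊕b9⊕b10⊕b11⊕b12⊕b13⊕b14⊕b15⊕b24⊕b25⊕b26⊕b27⊕b28⊕b29⊕b30⊕b31 = 0⊕0⊕1⊕0⊕0⊕0⊕0⊕0⊕0⊕0⊕0⊕1⊕1⊕1⊕1⊕0 = 1
s16: b16⊕b17⊕b18⊕b19⊕b20⊕b21⊕b22⊕b23⊕b24⊕b25⊕b26⊕b27⊕b28⊕b29⊕b30⊕b31 = 1⊕1⊕0⊕1⊕0⊕1⊕0⊕1⊕0⊕0⊕0⊕1⊕1⊕1⊕1⊕0 = 1
Syndrome (s16...s1) = 11110 → position 30.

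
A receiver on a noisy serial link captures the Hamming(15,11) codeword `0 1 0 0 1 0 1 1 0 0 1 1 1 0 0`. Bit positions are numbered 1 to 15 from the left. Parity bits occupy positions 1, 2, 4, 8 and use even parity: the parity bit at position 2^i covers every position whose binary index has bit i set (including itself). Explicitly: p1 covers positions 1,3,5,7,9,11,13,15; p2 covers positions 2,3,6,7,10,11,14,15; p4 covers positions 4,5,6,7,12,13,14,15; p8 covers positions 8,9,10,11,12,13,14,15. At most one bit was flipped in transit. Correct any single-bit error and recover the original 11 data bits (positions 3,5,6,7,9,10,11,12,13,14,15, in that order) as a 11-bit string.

s1: b1⊕b3⊕b5⊕b7⊕b9⊕b11⊕b13⊕b15 = 0⊕0⊕1⊕1⊕0⊕1⊕1⊕0 = 0
s2: b2⊕b3⊕b6⊕b7⊕b10⊕b11⊕b14⊕b15 = 1⊕0⊕0⊕1⊕0⊕1⊕0⊕0 = 1
s4: b4⊕b5⊕b6⊕b7⊕b12⊕b13⊕b14⊕b15 = 0⊕1⊕0⊕1⊕1⊕1⊕0⊕0 = 0
s8: b8⊕b9⊕b10⊕b11⊕b12⊕b13⊕b14⊕b15 = 1⊕0⊕0⊕1⊕1⊕1⊕0⊕0 = 0
Syndrome (s8...s1) = 0010 → position 2.
Flip bit 2: corrected codeword = 000010110011100
Data bits at positions 3,5,6,7,9,10,11,12,13,14,15: 01010011100

01010011100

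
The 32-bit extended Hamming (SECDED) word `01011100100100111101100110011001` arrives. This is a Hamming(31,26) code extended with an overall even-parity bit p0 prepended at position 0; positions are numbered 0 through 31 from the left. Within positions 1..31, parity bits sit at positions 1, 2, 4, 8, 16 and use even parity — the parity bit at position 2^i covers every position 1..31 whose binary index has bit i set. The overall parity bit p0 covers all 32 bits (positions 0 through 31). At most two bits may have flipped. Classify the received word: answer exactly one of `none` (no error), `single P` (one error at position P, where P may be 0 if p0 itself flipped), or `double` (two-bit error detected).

s1: b1⊕b3⊕b5⊕b7⊕b9⊕b11⊕b13⊕b15⊕b17⊕b19⊕b21⊕b23⊕b25⊕b27⊕b29⊕b31 = 1⊕1⊕1⊕0⊕0⊕1⊕0⊕1⊕1⊕1⊕0⊕1⊕0⊕1⊕0⊕1 = 0
s2: b2⊕b3⊕b6⊕b7⊕b10⊕b11⊕b14⊕b15⊕b18⊕b19⊕b22⊕b23⊕b26⊕b27⊕b30⊕b31 = 0⊕1⊕0⊕0⊕0⊕1⊕1⊕1⊕0⊕1⊕0⊕1⊕0⊕1⊕0⊕1 = 0
s4: b4⊕b5⊕b6⊕b7⊕b12⊕b13⊕b14⊕b15⊕b20⊕b21⊕b22⊕b23⊕b28⊕b29⊕b30⊕b31 = 1⊕1⊕0⊕0⊕0⊕0⊕1⊕1⊕1⊕0⊕0⊕1⊕1⊕0⊕0⊕1 = 0
s8: b8⊕b9⊕b10⊕b11⊕b12⊕b13⊕b14⊕b15⊕b24⊕b25⊕b26⊕b27⊕b28⊕b29⊕b30⊕b31 = 1⊕0⊕0⊕1⊕0⊕0⊕1⊕1⊕1⊕0⊕0⊕1⊕1⊕0⊕0⊕1 = 0
s16: b16⊕b17⊕b18⊕b19⊕b20⊕b21⊕b22⊕b23⊕b24⊕b25⊕b26⊕b27⊕b28⊕b29⊕b30⊕b31 = 1⊕1⊕0⊕1⊕1⊕0⊕0⊕1⊕1⊕0⊕0⊕1⊕1⊕0⊕0⊕1 = 1
Syndrome (s16...s1) = 10000 → position 16.
Overall parity (XOR of all 32 bits, including p0): 0⊕1⊕0⊕1⊕1⊕1⊕0⊕0⊕1⊕0⊕0⊕1⊕0⊕0⊕1⊕1⊕1⊕1⊕0⊕1⊕1⊕0⊕0⊕1⊕1⊕0⊕0⊕1⊕1⊕0⊕0⊕1 = 1
Overall=1, syndrome position=16 → single-bit error at position 16.

single 16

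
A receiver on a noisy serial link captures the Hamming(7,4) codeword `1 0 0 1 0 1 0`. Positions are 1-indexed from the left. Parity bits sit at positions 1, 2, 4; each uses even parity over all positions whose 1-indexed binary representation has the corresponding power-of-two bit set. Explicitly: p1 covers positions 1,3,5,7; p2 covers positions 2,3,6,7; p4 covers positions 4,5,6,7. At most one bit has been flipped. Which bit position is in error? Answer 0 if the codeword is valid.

3

s1: b1⊕b3⊕b5⊕b7 = 1⊕0⊕0⊕0 = 1
s2: b2⊕b3⊕b6⊕b7 = 0⊕0⊕1⊕0 = 1
s4: b4⊕b5⊕b6⊕b7 = 1⊕0⊕1⊕0 = 0
Syndrome (s4...s1) = 011 → position 3.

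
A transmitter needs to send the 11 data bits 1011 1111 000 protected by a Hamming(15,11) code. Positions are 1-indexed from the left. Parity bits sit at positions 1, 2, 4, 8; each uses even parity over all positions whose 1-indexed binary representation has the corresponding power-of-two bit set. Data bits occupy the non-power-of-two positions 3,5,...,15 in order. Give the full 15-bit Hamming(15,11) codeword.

011101101111000

Place data bits at non-power-of-two positions: b3=1, b5=0, b6=1, b7=1, b9=1, b10=1, b11=1, b12=1, b13=0, b14=0, b15=0.
p1 = XOR of data positions {3,5,7,9,11,13,15} = 1⊕0⊕1⊕1⊕1⊕0⊕0 = 0
p2 = XOR of data positions {3,6,7,10,11,14,15} = 1⊕1⊕1⊕1⊕1⊕0⊕0 = 1
p4 = XOR of data positions {5,6,7,12,13,14,15} = 0⊕1⊕1⊕1⊕0⊕0⊕0 = 1
p8 = XOR of data positions {9,10,11,12,13,14,15} = 1⊕1⊕1⊕1⊕0⊕0⊕0 = 0
Codeword b1..b15 = 011101101111000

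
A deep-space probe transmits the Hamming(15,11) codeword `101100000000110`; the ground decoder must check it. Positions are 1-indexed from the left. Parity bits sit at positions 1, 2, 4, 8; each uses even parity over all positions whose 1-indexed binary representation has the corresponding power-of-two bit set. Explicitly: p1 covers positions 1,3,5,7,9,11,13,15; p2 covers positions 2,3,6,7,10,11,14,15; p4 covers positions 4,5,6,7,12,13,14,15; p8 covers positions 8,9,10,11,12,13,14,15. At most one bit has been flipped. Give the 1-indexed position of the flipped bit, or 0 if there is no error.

s1: b1⊕b3⊕b5⊕b7⊕b9⊕b11⊕b13⊕b15 = 1⊕1⊕0⊕0⊕0⊕0⊕1⊕0 = 1
s2: b2⊕b3⊕b6⊕b7⊕b10⊕b11⊕b14⊕b15 = 0⊕1⊕0⊕0⊕0⊕0⊕1⊕0 = 0
s4: b4⊕b5⊕b6⊕b7⊕b12⊕b13⊕b14⊕b15 = 1⊕0⊕0⊕0⊕0⊕1⊕1⊕0 = 1
s8: b8⊕b9⊕b10⊕b11⊕b12⊕b13⊕b14⊕b15 = 0⊕0⊕0⊕0⊕0⊕1⊕1⊕0 = 0
Syndrome (s8...s1) = 0101 → position 5.

5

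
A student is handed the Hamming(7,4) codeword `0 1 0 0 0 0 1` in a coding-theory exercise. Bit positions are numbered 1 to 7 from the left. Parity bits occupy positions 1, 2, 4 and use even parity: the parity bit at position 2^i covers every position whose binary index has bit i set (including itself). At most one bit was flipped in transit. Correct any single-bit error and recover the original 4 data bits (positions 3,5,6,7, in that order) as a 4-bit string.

s1: b1⊕b3⊕b5⊕b7 = 0⊕0⊕0⊕1 = 1
s2: b2⊕b3⊕b6⊕b7 = 1⊕0⊕0⊕1 = 0
s4: b4⊕b5⊕b6⊕b7 = 0⊕0⊕0⊕1 = 1
Syndrome (s4...s1) = 101 → position 5.
Flip bit 5: corrected codeword = 0100101
Data bits at positions 3,5,6,7: 0101

0101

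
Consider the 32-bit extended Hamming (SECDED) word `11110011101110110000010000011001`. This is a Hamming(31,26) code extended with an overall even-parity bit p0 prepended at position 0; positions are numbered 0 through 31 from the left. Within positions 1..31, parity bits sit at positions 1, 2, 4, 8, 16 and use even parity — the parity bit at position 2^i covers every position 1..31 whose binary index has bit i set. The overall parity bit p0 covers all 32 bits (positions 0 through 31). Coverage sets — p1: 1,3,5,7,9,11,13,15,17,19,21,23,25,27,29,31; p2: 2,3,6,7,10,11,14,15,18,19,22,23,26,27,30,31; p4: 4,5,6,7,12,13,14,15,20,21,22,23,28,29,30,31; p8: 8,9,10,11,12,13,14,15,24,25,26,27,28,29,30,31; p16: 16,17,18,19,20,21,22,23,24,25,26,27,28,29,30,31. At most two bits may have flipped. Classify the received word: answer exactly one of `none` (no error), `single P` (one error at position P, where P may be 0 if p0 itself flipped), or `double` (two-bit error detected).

s1: b1⊕b3⊕b5⊕b7⊕b9⊕b11⊕b13⊕b15⊕b17⊕b19⊕b21⊕b23⊕b25⊕b27⊕b29⊕b31 = 1⊕1⊕0⊕1⊕0⊕1⊕0⊕1⊕0⊕0⊕1⊕0⊕0⊕1⊕0⊕1 = 0
s2: b2⊕b3⊕b6⊕b7⊕b10⊕b11⊕b14⊕b15⊕b18⊕b19⊕b22⊕b23⊕b26⊕b27⊕b30⊕b31 = 1⊕1⊕1⊕1⊕1⊕1⊕1⊕1⊕0⊕0⊕0⊕0⊕0⊕1⊕0⊕1 = 0
s4: b4⊕b5⊕b6⊕b7⊕b12⊕b13⊕b14⊕b15⊕b20⊕b21⊕b22⊕b23⊕b28⊕b29⊕b30⊕b31 = 0⊕0⊕1⊕1⊕1⊕0⊕1⊕1⊕0⊕1⊕0⊕0⊕1⊕0⊕0⊕1 = 0
s8: b8⊕b9⊕b10⊕b11⊕b12⊕b13⊕b14⊕b15⊕b24⊕b25⊕b26⊕b27⊕b28⊕b29⊕b30⊕b31 = 1⊕0⊕1⊕1⊕1⊕0⊕1⊕1⊕0⊕0⊕0⊕1⊕1⊕0⊕0⊕1 = 1
s16: b16⊕b17⊕b18⊕b19⊕b20⊕b21⊕b22⊕b23⊕b24⊕b25⊕b26⊕b27⊕b28⊕b29⊕b30⊕b31 = 0⊕0⊕0⊕0⊕0⊕1⊕0⊕0⊕0⊕0⊕0⊕1⊕1⊕0⊕0⊕1 = 0
Syndrome (s16...s1) = 01000 → position 8.
Overall parity (XOR of all 32 bits, including p0): 1⊕1⊕1⊕1⊕0⊕0⊕1⊕1⊕1⊕0⊕1⊕1⊕1⊕0⊕1⊕1⊕0⊕0⊕0⊕0⊕0⊕1⊕0⊕0⊕0⊕0⊕0⊕1⊕1⊕0⊕0⊕1 = 0
Overall=0, syndrome position=8 → double-bit error detected (uncorrectable).

double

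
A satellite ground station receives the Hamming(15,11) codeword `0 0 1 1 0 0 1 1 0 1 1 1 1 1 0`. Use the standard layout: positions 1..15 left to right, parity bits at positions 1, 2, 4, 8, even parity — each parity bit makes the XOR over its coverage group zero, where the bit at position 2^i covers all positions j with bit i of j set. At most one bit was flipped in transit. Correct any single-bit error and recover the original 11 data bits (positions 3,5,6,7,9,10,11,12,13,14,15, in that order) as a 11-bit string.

10110111110

s1: b1⊕b3⊕b5⊕b7⊕b9⊕b11⊕b13⊕b15 = 0⊕1⊕0⊕1⊕0⊕1⊕1⊕0 = 0
s2: b2⊕b3⊕b6⊕b7⊕b10⊕b11⊕b14⊕b15 = 0⊕1⊕0⊕1⊕1⊕1⊕1⊕0 = 1
s4: b4⊕b5⊕b6⊕b7⊕b12⊕b13⊕b14⊕b15 = 1⊕0⊕0⊕1⊕1⊕1⊕1⊕0 = 1
s8: b8⊕b9⊕b10⊕b11⊕b12⊕b13⊕b14⊕b15 = 1⊕0⊕1⊕1⊕1⊕1⊕1⊕0 = 0
Syndrome (s8...s1) = 0110 → position 6.
Flip bit 6: corrected codeword = 001101110111110
Data bits at positions 3,5,6,7,9,10,11,12,13,14,15: 10110111110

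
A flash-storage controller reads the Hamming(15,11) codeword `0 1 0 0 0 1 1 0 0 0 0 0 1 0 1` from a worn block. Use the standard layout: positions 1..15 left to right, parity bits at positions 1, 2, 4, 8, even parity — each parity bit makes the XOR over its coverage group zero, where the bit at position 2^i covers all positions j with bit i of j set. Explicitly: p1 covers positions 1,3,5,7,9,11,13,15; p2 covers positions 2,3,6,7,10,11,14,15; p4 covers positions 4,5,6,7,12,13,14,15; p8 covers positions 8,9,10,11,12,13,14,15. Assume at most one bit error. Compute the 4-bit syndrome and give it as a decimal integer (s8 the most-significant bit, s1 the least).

1

s1: b1⊕b3⊕b5⊕b7⊕b9⊕b11⊕b13⊕b15 = 0⊕0⊕0⊕1⊕0⊕0⊕1⊕1 = 1
s2: b2⊕b3⊕b6⊕b7⊕b10⊕b11⊕b14⊕b15 = 1⊕0⊕1⊕1⊕0⊕0⊕0⊕1 = 0
s4: b4⊕b5⊕b6⊕b7⊕b12⊕b13⊕b14⊕b15 = 0⊕0⊕1⊕1⊕0⊕1⊕0⊕1 = 0
s8: b8⊕b9⊕b10⊕b11⊕b12⊕b13⊕b14⊕b15 = 0⊕0⊕0⊕0⊕0⊕1⊕0⊕1 = 0
Syndrome (s8...s1) = 0001 → position 1.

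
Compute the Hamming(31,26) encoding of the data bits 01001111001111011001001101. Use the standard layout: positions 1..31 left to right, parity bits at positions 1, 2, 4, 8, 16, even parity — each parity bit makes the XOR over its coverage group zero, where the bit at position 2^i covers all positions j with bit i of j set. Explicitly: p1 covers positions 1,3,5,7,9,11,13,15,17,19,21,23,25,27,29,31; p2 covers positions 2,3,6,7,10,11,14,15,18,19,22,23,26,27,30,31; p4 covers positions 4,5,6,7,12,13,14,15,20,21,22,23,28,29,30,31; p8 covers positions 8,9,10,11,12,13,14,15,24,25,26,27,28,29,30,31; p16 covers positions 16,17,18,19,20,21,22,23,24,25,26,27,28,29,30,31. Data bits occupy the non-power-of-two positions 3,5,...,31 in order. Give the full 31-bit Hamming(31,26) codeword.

Place data bits at non-power-of-two positions: b3=0, b5=1, b6=0, b7=0, b9=1, b10=1, b11=1, b12=1, b13=0, b14=0, b15=1, b17=1, b18=1, b19=1, b20=0, b21=1, b22=1, b23=0, b24=0, b25=1, b26=0, b27=0, b28=1, b29=1, b30=0, b31=1.
p1 = XOR of data positions {3,5,7,9,11,13,15,17,19,21,23,25,27,29,31} = 0⊕1⊕0⊕1⊕1⊕0⊕1⊕1⊕1⊕1⊕0⊕1⊕0⊕1⊕1 = 0
p2 = XOR of data positions {3,6,7,10,11,14,15,18,19,22,23,26,27,30,31} = 0⊕0⊕0⊕1⊕1⊕0⊕1⊕1⊕1⊕1⊕0⊕0⊕0⊕0⊕1 = 1
p4 = XOR of data positions {5,6,7,12,13,14,15,20,21,22,23,28,29,30,31} = 1⊕0⊕0⊕1⊕0⊕0⊕1⊕0⊕1⊕1⊕0⊕1⊕1⊕0⊕1 = 0
p8 = XOR of data positions {9,10,11,12,13,14,15,24,25,26,27,28,29,30,31} = 1⊕1⊕1⊕1⊕0⊕0⊕1⊕0⊕1⊕0⊕0⊕1⊕1⊕0⊕1 = 1
p16 = XOR of data positions {17,18,19,20,21,22,23,24,25,26,27,28,29,30,31} = 1⊕1⊕1⊕0⊕1⊕1⊕0⊕0⊕1⊕0⊕0⊕1⊕1⊕0⊕1 = 1
Codeword b1..b31 = 0100100111110011111011001001101

0100100111110011111011001001101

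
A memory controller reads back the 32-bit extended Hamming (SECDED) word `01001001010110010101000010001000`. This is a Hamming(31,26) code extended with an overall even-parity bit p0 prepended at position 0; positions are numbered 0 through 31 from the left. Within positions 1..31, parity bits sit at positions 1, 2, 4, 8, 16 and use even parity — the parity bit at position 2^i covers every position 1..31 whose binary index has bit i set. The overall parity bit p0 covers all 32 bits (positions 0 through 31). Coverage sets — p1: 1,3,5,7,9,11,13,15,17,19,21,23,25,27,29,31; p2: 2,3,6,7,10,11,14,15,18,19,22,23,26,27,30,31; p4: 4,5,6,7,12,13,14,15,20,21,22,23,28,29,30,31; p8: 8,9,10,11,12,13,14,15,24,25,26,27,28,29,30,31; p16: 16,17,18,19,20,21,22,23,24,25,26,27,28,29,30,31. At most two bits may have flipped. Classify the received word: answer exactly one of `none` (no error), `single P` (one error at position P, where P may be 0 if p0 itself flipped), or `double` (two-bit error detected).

single 5

s1: b1⊕b3⊕b5⊕b7⊕b9⊕b11⊕b13⊕b15⊕b17⊕b19⊕b21⊕b23⊕b25⊕b27⊕b29⊕b31 = 1⊕0⊕0⊕1⊕1⊕1⊕0⊕1⊕1⊕1⊕0⊕0⊕0⊕0⊕0⊕0 = 1
s2: b2⊕b3⊕b6⊕b7⊕b10⊕b11⊕b14⊕b15⊕b18⊕b19⊕b22⊕b23⊕b26⊕b27⊕b30⊕b31 = 0⊕0⊕0⊕1⊕0⊕1⊕0⊕1⊕0⊕1⊕0⊕0⊕0⊕0⊕0⊕0 = 0
s4: b4⊕b5⊕b6⊕b7⊕b12⊕b13⊕b14⊕b15⊕b20⊕b21⊕b22⊕b23⊕b28⊕b29⊕b30⊕b31 = 1⊕0⊕0⊕1⊕1⊕0⊕0⊕1⊕0⊕0⊕0⊕0⊕1⊕0⊕0⊕0 = 1
s8: b8⊕b9⊕b10⊕b11⊕b12⊕b13⊕b14⊕b15⊕b24⊕b25⊕b26⊕b27⊕b28⊕b29⊕b30⊕b31 = 0⊕1⊕0⊕1⊕1⊕0⊕0⊕1⊕1⊕0⊕0⊕0⊕1⊕0⊕0⊕0 = 0
s16: b16⊕b17⊕b18⊕b19⊕b20⊕b21⊕b22⊕b23⊕b24⊕b25⊕b26⊕b27⊕b28⊕b29⊕b30⊕b31 = 0⊕1⊕0⊕1⊕0⊕0⊕0⊕0⊕1⊕0⊕0⊕0⊕1⊕0⊕0⊕0 = 0
Syndrome (s16...s1) = 00101 → position 5.
Overall parity (XOR of all 32 bits, including p0): 0⊕1⊕0⊕0⊕1⊕0⊕0⊕1⊕0⊕1⊕0⊕1⊕1⊕0⊕0⊕1⊕0⊕1⊕0⊕1⊕0⊕0⊕0⊕0⊕1⊕0⊕0⊕0⊕1⊕0⊕0⊕0 = 1
Overall=1, syndrome position=5 → single-bit error at position 5.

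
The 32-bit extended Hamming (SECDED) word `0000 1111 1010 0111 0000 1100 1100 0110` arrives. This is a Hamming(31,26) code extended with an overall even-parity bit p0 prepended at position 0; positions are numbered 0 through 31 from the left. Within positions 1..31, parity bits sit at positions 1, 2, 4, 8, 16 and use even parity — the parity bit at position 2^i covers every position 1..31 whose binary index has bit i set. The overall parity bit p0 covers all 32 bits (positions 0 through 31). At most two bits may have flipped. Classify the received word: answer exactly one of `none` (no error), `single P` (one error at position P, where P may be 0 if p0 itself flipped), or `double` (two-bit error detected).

single 13

s1: b1⊕b3⊕b5⊕b7⊕b9⊕b11⊕b13⊕b15⊕b17⊕b19⊕b21⊕b23⊕b25⊕b27⊕b29⊕b31 = 0⊕0⊕1⊕1⊕0⊕0⊕1⊕1⊕0⊕0⊕1⊕0⊕1⊕0⊕1⊕0 = 1
s2: b2⊕b3⊕b6⊕b7⊕b10⊕b11⊕b14⊕b15⊕b18⊕b19⊕b22⊕b23⊕b26⊕b27⊕b30⊕b31 = 0⊕0⊕1⊕1⊕1⊕0⊕1⊕1⊕0⊕0⊕0⊕0⊕0⊕0⊕1⊕0 = 0
s4: b4⊕b5⊕b6⊕b7⊕b12⊕b13⊕b14⊕b15⊕b20⊕b21⊕b22⊕b23⊕b28⊕b29⊕b30⊕b31 = 1⊕1⊕1⊕1⊕0⊕1⊕1⊕1⊕1⊕1⊕0⊕0⊕0⊕1⊕1⊕0 = 1
s8: b8⊕b9⊕b10⊕b11⊕b12⊕b13⊕b14⊕b15⊕b24⊕b25⊕b26⊕b27⊕b28⊕b29⊕b30⊕b31 = 1⊕0⊕1⊕0⊕0⊕1⊕1⊕1⊕1⊕1⊕0⊕0⊕0⊕1⊕1⊕0 = 1
s16: b16⊕b17⊕b18⊕b19⊕b20⊕b21⊕b22⊕b23⊕b24⊕b25⊕b26⊕b27⊕b28⊕b29⊕b30⊕b31 = 0⊕0⊕0⊕0⊕1⊕1⊕0⊕0⊕1⊕1⊕0⊕0⊕0⊕1⊕1⊕0 = 0
Syndrome (s16...s1) = 01101 → position 13.
Overall parity (XOR of all 32 bits, including p0): 0⊕0⊕0⊕0⊕1⊕1⊕1⊕1⊕1⊕0⊕1⊕0⊕0⊕1⊕1⊕1⊕0⊕0⊕0⊕0⊕1⊕1⊕0⊕0⊕1⊕1⊕0⊕0⊕0⊕1⊕1⊕0 = 1
Overall=1, syndrome position=13 → single-bit error at position 13.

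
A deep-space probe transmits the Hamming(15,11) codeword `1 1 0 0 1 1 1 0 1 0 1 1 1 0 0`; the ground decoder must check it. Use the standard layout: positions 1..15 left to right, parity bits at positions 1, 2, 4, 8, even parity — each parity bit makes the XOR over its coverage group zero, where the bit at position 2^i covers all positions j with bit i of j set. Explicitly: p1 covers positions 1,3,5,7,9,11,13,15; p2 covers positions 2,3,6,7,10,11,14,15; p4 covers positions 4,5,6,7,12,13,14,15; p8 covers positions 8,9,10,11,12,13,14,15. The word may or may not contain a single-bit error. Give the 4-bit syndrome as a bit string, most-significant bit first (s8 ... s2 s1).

s1: b1⊕b3⊕b5⊕b7⊕b9⊕b11⊕b13⊕b15 = 1⊕0⊕1⊕1⊕1⊕1⊕1⊕0 = 0
s2: b2⊕b3⊕b6⊕b7⊕b10⊕b11⊕b14⊕b15 = 1⊕0⊕1⊕1⊕0⊕1⊕0⊕0 = 0
s4: b4⊕b5⊕b6⊕b7⊕b12⊕b13⊕b14⊕b15 = 0⊕1⊕1⊕1⊕1⊕1⊕0⊕0 = 1
s8: b8⊕b9⊕b10⊕b11⊕b12⊕b13⊕b14⊕b15 = 0⊕1⊕0⊕1⊕1⊕1⊕0⊕0 = 0
Syndrome (s8...s1) = 0100 → position 4.

0100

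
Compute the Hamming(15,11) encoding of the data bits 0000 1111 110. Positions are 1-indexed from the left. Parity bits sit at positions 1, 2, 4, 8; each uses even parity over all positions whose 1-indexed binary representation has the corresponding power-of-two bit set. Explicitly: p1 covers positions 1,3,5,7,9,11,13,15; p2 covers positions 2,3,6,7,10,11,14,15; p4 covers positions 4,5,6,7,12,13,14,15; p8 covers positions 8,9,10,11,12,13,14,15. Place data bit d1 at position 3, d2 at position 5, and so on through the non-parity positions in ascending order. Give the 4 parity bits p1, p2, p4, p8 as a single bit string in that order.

1110

Place data bits at non-power-of-two positions: b3=0, b5=0, b6=0, b7=0, b9=1, b10=1, b11=1, b12=1, b13=1, b14=1, b15=0.
p1 = XOR of data positions {3,5,7,9,11,13,15} = 0⊕0⊕0⊕1⊕1⊕1⊕0 = 1
p2 = XOR of data positions {3,6,7,10,11,14,15} = 0⊕0⊕0⊕1⊕1⊕1⊕0 = 1
p4 = XOR of data positions {5,6,7,12,13,14,15} = 0⊕0⊕0⊕1⊕1⊕1⊕0 = 1
p8 = XOR of data positions {9,10,11,12,13,14,15} = 1⊕1⊕1⊕1⊕1⊕1⊕0 = 0
Parity bits p1,p2,p4,p8 = 1110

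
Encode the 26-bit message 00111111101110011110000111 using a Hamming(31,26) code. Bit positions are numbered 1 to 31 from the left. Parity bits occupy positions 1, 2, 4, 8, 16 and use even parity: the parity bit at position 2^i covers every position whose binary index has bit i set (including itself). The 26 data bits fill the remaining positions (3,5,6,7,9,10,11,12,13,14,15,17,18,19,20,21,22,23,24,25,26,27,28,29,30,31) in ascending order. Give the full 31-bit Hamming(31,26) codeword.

Place data bits at non-power-of-two positions: b3=0, b5=0, b6=1, b7=1, b9=1, b10=1, b11=1, b12=1, b13=1, b14=0, b15=1, b17=1, b18=1, b19=0, b20=0, b21=1, b22=1, b23=1, b24=1, b25=0, b26=0, b27=0, b28=0, b29=1, b30=1, b31=1.
p1 = XOR of data positions {3,5,7,9,11,13,15,17,19,21,23,25,27,29,31} = 0⊕0⊕1⊕1⊕1⊕1⊕1⊕1⊕0⊕1⊕1⊕0⊕0⊕1⊕1 = 0
p2 = XOR of data positions {3,6,7,10,11,14,15,18,19,22,23,26,27,30,31} = 0⊕1⊕1⊕1⊕1⊕0⊕1⊕1⊕0⊕1⊕1⊕0⊕0⊕1⊕1 = 0
p4 = XOR of data positions {5,6,7,12,13,14,15,20,21,22,23,28,29,30,31} = 0⊕1⊕1⊕1⊕1⊕0⊕1⊕0⊕1⊕1⊕1⊕0⊕1⊕1⊕1 = 1
p8 = XOR of data positions {9,10,11,12,13,14,15,24,25,26,27,28,29,30,31} = 1⊕1⊕1⊕1⊕1⊕0⊕1⊕1⊕0⊕0⊕0⊕0⊕1⊕1⊕1 = 0
p16 = XOR of data positions {17,18,19,20,21,22,23,24,25,26,27,28,29,30,31} = 1⊕1⊕0⊕0⊕1⊕1⊕1⊕1⊕0⊕0⊕0⊕0⊕1⊕1⊕1 = 1
Codeword b1..b31 = 0001011011111011110011110000111

0001011011111011110011110000111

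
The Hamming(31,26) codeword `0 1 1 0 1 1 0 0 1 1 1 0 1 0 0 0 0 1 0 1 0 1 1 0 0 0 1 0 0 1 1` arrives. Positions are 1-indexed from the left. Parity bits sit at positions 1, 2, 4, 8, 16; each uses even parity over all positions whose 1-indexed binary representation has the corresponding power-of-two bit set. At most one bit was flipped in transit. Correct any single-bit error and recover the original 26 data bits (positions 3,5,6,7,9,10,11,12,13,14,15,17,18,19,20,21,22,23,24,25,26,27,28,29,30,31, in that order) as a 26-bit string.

11101110100010101100110011

s1: b1⊕b3⊕b5⊕b7⊕b9⊕b11⊕b13⊕b15⊕b17⊕b19⊕b21⊕b23⊕b25⊕b27⊕b29⊕b31 = 0⊕1⊕1⊕0⊕1⊕1⊕1⊕0⊕0⊕0⊕0⊕1⊕0⊕1⊕0⊕1 = 0
s2: b2⊕b3⊕b6⊕b7⊕b10⊕b11⊕b14⊕b15⊕b18⊕b19⊕b22⊕b23⊕b26⊕b27⊕b30⊕b31 = 1⊕1⊕1⊕0⊕1⊕1⊕0⊕0⊕1⊕0⊕1⊕1⊕0⊕1⊕1⊕1 = 1
s4: b4⊕b5⊕b6⊕b7⊕b12⊕b13⊕b14⊕b15⊕b20⊕b21⊕b22⊕b23⊕b28⊕b29⊕b30⊕b31 = 0⊕1⊕1⊕0⊕0⊕1⊕0⊕0⊕1⊕0⊕1⊕1⊕0⊕0⊕1⊕1 = 0
s8: b8⊕b9⊕b10⊕b11⊕b12⊕b13⊕b14⊕b15⊕b24⊕b25⊕b26⊕b27⊕b28⊕b29⊕b30⊕b31 = 0⊕1⊕1⊕1⊕0⊕1⊕0⊕0⊕0⊕0⊕0⊕1⊕0⊕0⊕1⊕1 = 1
s16: b16⊕b17⊕b18⊕b19⊕b20⊕b21⊕b22⊕b23⊕b24⊕b25⊕b26⊕b27⊕b28⊕b29⊕b30⊕b31 = 0⊕0⊕1⊕0⊕1⊕0⊕1⊕1⊕0⊕0⊕0⊕1⊕0⊕0⊕1⊕1 = 1
Syndrome (s16...s1) = 11010 → position 26.
Flip bit 26: corrected codeword = 0110110011101000010101100110011
Data bits at positions 3,5,6,7,9,10,11,12,13,14,15,17,18,19,20,21,22,23,24,25,26,27,28,29,30,31: 11101110100010101100110011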